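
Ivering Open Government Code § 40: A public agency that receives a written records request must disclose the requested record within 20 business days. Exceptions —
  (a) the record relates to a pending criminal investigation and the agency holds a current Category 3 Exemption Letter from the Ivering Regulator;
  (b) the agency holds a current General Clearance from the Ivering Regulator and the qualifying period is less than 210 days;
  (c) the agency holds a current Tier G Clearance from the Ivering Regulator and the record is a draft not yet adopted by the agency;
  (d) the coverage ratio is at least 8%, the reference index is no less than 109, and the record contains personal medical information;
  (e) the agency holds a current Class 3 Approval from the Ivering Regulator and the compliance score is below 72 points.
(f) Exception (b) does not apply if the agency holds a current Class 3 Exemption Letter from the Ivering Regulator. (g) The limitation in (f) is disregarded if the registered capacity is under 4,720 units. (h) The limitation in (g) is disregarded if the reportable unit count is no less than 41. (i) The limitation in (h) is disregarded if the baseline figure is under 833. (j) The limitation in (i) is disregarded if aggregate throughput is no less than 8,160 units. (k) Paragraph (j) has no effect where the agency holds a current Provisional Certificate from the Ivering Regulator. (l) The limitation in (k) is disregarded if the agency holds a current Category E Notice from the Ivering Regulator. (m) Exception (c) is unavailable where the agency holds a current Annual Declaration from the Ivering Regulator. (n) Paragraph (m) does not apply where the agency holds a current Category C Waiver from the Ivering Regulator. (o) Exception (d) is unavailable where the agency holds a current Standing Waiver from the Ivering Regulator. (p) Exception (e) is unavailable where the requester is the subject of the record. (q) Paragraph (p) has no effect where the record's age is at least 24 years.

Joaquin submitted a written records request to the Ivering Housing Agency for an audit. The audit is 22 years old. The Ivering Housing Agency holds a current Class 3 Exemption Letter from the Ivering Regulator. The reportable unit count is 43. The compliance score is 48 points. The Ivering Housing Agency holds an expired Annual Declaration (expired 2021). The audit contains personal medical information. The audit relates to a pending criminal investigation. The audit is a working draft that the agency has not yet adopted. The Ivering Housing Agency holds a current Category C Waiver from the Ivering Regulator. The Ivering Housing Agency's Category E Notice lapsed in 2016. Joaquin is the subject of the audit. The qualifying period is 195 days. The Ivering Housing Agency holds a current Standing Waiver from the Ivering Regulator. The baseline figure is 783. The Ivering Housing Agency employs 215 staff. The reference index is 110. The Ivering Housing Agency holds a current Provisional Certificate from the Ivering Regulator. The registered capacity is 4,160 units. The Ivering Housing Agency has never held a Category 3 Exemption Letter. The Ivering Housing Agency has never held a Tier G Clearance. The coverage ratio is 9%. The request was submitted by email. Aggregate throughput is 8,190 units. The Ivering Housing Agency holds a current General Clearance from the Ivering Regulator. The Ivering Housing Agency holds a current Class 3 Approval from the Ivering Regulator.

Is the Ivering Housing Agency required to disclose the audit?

No — exception (b) applies; the Ivering Housing Agency is not required to disclose the audit.

Exception (a) requires that the agency holds a current Category 3 Exemption Letter from the Ivering Regulator; but the Category 3 Exemption Letter is not current, so (a) is unavailable.
Exception (b)'s conditions are all satisfied: a current General Clearance is held; the qualifying period is 195 days, less than the 210 days limit. Under paragraphs (f)–(l): (f) would limit (b) — a current Class 3 Exemption Letter is held — but (g) sets (f) aside: (g) is engaged — the registered capacity is 4,160 units, under the 4,720 units limit. (h) operates (the reportable unit count is 43, meeting the 41 threshold), but is set aside by (i): (i) is engaged — the baseline figure is 783, under the 833 limit. (j) is triggered (aggregate throughput is 8,190 units, meeting the 8,160 units threshold), but is displaced by (k): (k) is triggered — a current Provisional Certificate is held. (l) is inapplicable (no current Category E Notice is held), so (k) stands. So (b) applies.
Exception (c) does not apply: there is no Tier G Clearance in force.
Exception (d) is satisfied on its face — the coverage ratio is 9%, meeting the 8% threshold; the reference index is 110, meeting the 109 threshold; the audit contains personal medical information. However, paragraph (o) must be considered: (o) operates — a current Standing Waiver is held. So (d) is unavailable.
Exception (e) is satisfied on its face — a current Class 3 Approval is held; the compliance score is 48 points, below the 72 points limit. Turning to paragraphs (p)–(q): (p) applies — Joaquin is the subject of the audit. (q) does not operate here (the record's age is 22 years, short of 24 years), so (p) stands. So (e) is unavailable.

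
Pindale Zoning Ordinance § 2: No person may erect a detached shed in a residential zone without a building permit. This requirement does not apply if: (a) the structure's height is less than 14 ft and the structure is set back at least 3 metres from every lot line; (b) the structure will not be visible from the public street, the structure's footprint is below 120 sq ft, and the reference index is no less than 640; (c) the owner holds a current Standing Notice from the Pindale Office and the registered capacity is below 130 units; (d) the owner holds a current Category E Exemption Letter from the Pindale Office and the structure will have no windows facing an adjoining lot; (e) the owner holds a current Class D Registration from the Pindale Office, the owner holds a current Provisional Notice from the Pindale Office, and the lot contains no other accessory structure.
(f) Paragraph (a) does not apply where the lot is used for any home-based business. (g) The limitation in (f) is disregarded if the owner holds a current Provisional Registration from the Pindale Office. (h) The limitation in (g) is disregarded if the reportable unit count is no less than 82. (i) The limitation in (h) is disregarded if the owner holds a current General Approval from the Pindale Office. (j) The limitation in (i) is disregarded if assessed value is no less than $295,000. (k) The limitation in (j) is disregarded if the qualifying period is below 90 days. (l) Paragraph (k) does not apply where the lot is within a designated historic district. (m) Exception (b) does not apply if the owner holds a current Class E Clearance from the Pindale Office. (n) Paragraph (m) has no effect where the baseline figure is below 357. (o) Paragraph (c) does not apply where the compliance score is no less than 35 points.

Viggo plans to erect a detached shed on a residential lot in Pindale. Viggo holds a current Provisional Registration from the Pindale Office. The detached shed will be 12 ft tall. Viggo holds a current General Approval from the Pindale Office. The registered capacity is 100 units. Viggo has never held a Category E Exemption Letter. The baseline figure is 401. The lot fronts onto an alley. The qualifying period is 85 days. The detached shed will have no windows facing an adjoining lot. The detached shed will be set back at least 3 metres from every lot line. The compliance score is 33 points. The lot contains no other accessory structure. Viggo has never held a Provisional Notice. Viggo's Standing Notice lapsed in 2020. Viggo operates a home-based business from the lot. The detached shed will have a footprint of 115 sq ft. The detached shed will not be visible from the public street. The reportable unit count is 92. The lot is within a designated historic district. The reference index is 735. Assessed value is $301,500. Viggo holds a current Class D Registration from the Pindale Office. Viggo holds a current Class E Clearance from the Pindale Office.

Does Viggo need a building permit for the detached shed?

Yes — Viggo must obtain a building permit.

Exception (a) is satisfied on its face — the structure's height is 12 ft, less than the 14 ft limit; the setback is at least 3 m on every side. Turning to paragraphs (f)–(l): (f) operates against (a): a home-based business operates on the lot. (g) operates (a current Provisional Registration is held), but is overridden by (h): (h) is engaged — the reportable unit count is 92, meeting the 82 threshold. (i) would limit (h) — a current General Approval is held — but (j) sets (i) aside: (j) operates against (i): assessed value is $301,500, meeting the $295,000 threshold. (k) would limit (j) — the qualifying period is 85 days, below the 90 days limit — but (l) sets (k) aside: (l) is triggered — the lot is in a historic district. Exception (a) does not apply.
Exception (b) is satisfied on its face — the structure will not be visible from the street; the structure's footprint is 115 sq ft, below the 120 sq ft limit; the reference index is 735, meeting the 640 threshold. Turning to paragraphs (m)–(n): (m) operates against (b): a current Class E Clearance is held. (n) is not engaged (the baseline figure is 401, not below 357), so (m) stands. (b) is therefore removed.
Exception (c) does not apply: there is no Standing Notice in force.
Exception (d) fails — the Category E Exemption Letter is not current.
Exception (e) does not apply: no current Provisional Notice is held.
No exception applies. The general rule governs.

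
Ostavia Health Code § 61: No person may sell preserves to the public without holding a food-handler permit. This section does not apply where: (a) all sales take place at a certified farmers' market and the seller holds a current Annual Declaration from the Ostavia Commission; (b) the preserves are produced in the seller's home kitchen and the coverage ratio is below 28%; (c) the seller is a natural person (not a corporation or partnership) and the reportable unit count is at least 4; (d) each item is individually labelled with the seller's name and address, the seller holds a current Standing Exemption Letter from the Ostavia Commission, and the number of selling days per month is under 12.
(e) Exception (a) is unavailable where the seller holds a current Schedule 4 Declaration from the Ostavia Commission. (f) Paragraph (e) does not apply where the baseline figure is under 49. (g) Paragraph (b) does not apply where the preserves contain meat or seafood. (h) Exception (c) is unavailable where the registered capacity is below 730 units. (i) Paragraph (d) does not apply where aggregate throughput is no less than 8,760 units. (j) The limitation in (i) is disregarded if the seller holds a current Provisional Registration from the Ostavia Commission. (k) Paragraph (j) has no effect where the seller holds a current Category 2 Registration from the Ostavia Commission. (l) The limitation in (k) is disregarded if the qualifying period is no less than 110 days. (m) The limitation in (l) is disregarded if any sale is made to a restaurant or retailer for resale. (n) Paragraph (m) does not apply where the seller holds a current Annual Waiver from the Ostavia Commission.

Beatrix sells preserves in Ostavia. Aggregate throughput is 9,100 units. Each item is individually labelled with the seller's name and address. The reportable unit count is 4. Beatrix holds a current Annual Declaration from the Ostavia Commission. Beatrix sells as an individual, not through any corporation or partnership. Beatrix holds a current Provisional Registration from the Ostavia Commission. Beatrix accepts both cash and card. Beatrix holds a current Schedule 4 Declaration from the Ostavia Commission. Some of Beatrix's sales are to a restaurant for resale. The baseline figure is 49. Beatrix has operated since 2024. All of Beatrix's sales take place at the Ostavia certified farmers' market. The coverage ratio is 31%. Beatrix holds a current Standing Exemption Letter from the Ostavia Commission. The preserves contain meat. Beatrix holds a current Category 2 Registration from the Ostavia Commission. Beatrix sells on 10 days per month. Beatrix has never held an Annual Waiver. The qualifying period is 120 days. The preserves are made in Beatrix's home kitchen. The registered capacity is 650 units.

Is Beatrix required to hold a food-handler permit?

Exception (a) is satisfied on its face — all sales are at a certified farmers' market; a current Annual Declaration is held. But applying paragraphs (e)–(f): (e) operates against (a): a current Schedule 4 Declaration is held. (f) is inapplicable (the baseline figure is 49, not under 49), so (e) stands. (a) is therefore removed.
Exception (b) does not apply: the coverage ratio is 31%, not below 28%.
Exception (c): the seller is a natural person; the reportable unit count is 4, meeting the 4 threshold — every condition holds. Turning to paragraph (h): (h) operates — the registered capacity is 650 units, below the 730 units limit. Exception (c) does not apply.
Exception (d)'s conditions are all satisfied: items are individually labelled; a current Standing Exemption Letter is held; the number of selling days per month is 10, under the 12 limit. But applying paragraphs (i)–(n): (i) operates against (d): aggregate throughput is 9,100 units, meeting the 8,760 units threshold. (j) would limit (i) — a current Provisional Registration is held — but (k) sets (j) aside: (k) operates — a current Category 2 Registration is held. (l) would limit (k) — the qualifying period is 120 days, meeting the 110 days threshold — but (m) sets (l) aside: (m) operates against (l): some sales are to a restaurant for resale. (n), which would lift (m), does not operate here — the Annual Waiver is not current. (d) is therefore removed.
No exception displaces § 61.

Yes — Beatrix must hold a food-handler permit.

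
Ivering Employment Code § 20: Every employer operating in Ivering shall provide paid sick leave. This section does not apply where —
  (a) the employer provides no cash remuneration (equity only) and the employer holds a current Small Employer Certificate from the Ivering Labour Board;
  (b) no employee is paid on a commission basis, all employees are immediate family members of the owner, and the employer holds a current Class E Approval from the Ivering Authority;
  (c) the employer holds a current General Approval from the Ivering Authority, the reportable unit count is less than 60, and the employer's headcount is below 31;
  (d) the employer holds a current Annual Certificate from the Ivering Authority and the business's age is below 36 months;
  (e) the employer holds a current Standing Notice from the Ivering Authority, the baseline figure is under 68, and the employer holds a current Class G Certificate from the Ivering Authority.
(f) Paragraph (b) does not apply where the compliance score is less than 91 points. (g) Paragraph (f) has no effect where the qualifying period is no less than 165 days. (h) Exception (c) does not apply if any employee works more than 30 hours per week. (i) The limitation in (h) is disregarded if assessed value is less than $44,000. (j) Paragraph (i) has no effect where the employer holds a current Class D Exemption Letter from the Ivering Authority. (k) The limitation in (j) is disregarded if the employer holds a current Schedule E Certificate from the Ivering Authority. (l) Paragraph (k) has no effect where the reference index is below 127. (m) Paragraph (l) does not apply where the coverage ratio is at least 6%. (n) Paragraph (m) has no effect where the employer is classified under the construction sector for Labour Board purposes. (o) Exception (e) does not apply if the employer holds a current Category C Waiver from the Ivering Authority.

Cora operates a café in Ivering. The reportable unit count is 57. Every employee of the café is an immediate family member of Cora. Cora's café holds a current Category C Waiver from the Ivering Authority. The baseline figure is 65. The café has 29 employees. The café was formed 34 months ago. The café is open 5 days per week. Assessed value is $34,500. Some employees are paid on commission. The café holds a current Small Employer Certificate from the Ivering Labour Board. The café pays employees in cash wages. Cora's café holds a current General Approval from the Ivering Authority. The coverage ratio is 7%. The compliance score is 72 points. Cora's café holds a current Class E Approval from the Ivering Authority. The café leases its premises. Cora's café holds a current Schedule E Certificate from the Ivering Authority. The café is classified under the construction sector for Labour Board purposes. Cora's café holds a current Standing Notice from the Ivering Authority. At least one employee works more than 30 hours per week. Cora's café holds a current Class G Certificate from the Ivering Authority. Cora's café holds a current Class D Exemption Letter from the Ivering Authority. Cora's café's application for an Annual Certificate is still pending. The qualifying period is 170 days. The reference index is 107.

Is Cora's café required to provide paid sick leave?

Exception (a) fails — employees are paid cash wages.
Exception (b) does not apply: some employees are paid on commission.
Exception (c): a current General Approval is held; the reportable unit count is 57, less than the 60 limit; the employer's headcount is 29, below the 31 limit — every condition holds. However, paragraphs (h)–(n) must be considered: (h) applies — at least one employee exceeds 30 hours/week. (i) is triggered (assessed value is $34,500, less than the $44,000 limit), but is itself disapplied by (j): (j) applies — a current Class D Exemption Letter is held. (k) would limit (j) — a current Schedule E Certificate is held — but (l) sets (k) aside: (l) operates — the reference index is 107, below the 127 limit. (m) would limit (l) — the coverage ratio is 7%, meeting the 6% threshold — but (n) sets (m) aside: (n) is engaged — the café is classified under the construction sector. So (c) is unavailable.
Exception (d) does not apply: there is no Annual Certificate in force.
Exception (e)'s conditions are all satisfied: a current Standing Notice is held; the baseline figure is 65, under the 68 limit; a current Class G Certificate is held. Turning to paragraph (o): (o) applies — a current Category C Waiver is held. (e) is therefore removed.
None of the exceptions is available; § 20 applies in full.

Yes — Cora's café must provide paid sick leave.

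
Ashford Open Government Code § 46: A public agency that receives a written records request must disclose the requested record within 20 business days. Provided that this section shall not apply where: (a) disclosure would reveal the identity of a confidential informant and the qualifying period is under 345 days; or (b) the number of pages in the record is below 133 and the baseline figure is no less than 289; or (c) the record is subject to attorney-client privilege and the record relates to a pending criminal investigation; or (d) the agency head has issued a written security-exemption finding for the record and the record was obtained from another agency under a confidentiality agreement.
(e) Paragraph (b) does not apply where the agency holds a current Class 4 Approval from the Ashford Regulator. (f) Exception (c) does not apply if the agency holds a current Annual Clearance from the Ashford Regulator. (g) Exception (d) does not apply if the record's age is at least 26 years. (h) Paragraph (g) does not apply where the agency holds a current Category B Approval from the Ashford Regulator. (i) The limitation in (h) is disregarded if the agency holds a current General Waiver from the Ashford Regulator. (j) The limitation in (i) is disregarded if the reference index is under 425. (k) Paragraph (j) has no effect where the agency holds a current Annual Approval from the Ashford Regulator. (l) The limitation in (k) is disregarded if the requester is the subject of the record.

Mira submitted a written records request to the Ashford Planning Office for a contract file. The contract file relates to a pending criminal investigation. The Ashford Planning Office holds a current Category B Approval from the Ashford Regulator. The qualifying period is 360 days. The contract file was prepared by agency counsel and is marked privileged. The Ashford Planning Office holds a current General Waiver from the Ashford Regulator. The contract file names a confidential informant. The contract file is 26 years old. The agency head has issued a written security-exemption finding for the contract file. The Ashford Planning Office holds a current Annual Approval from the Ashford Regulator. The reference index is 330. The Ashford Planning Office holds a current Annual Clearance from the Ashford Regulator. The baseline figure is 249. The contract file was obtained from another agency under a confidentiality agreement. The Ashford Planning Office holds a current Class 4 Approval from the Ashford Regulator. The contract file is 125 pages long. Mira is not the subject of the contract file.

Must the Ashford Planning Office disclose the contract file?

Exception (a) requires that the qualifying period is under 345 days; but the qualifying period is 360 days, not under 345 days, so (a) is unavailable.
Exception (b) does not apply: the baseline figure is 249, short of 289.
Exception (c): the contract file is privileged; the contract file relates to a pending investigation — every condition holds. But applying paragraph (f): (f) operates against (c): a current Annual Clearance is held. (c) is therefore removed.
Exception (d): a written security-exemption finding has been issued; the contract file was obtained under a confidentiality agreement — every condition holds. However, paragraphs (g)–(l) must be considered: (g) operates against (d): the record's age is 26 years, meeting the 26 years threshold. (h) would limit (g) — a current Category B Approval is held — but (i) sets (h) aside: (i) operates against (h): a current General Waiver is held. (j) operates (the reference index is 330, under the 425 limit), but is set aside by (k): (k) operates — a current Annual Approval is held. (l), which would lift (k), does not operate here — Mira is not the subject of the contract file. (d) is therefore removed.
No exception applies. The general rule governs.

Yes — the Ashford Planning Office must disclose the contract file.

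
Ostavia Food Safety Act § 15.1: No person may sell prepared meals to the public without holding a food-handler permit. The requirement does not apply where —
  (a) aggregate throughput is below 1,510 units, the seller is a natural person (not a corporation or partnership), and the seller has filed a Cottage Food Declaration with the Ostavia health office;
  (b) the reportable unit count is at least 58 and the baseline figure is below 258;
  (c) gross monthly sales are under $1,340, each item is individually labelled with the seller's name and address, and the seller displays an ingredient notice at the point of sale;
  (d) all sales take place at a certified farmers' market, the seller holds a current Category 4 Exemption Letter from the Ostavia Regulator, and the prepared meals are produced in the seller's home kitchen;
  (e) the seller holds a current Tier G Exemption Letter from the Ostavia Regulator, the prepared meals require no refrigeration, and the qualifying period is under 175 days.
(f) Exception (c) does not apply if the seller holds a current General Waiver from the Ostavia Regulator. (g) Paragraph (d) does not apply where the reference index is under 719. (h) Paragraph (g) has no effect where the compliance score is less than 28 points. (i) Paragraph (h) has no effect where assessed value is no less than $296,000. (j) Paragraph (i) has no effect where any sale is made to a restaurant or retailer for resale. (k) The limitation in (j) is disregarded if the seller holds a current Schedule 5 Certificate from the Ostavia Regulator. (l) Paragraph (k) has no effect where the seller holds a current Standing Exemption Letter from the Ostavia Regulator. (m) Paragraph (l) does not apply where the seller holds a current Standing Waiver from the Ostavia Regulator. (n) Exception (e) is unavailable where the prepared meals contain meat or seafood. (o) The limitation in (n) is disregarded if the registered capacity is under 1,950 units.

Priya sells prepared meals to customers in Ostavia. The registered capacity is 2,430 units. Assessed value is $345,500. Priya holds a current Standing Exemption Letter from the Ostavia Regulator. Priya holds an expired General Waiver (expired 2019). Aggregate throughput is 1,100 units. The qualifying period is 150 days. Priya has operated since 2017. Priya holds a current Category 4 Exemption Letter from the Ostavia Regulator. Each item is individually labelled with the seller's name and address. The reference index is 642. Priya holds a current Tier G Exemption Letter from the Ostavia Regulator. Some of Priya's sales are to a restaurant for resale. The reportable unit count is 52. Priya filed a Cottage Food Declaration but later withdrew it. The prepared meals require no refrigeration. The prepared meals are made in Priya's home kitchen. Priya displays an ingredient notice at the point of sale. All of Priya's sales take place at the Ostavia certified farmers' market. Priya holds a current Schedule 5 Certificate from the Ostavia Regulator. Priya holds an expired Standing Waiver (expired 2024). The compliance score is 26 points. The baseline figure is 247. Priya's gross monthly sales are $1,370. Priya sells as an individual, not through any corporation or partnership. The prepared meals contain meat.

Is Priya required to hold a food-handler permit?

Exception (a) requires that the seller has filed a Cottage Food Declaration with the Ostavia health office; but the Cottage Food Declaration was withdrawn, so (a) is unavailable.
Exception (b) fails — the reportable unit count is 52, short of 58.
Exception (c) requires that gross monthly sales are under $1,340; but gross monthly sales are $1,370, not under $1,340, so (c) is unavailable.
Exception (d): all sales are at a certified farmers' market; a current Category 4 Exemption Letter is held; the prepared meals are home-kitchen produced — every condition holds. Under paragraphs (g)–(m): (g) would limit (d) — the reference index is 642, under the 719 limit — but (h) sets (g) aside: (h) is engaged — the compliance score is 26 points, less than the 28 points limit. (i) is triggered (assessed value is $345,500, meeting the $296,000 threshold), but yields to (j): (j) is engaged — some sales are to a restaurant for resale. (k) applies (a current Schedule 5 Certificate is held), but is itself disapplied by (l): (l) operates against (k): a current Standing Exemption Letter is held. (m), which would lift (l), is inapplicable — there is no Standing Waiver in force. Exception (d) stands.
Exception (e): a current Tier G Exemption Letter is held; the prepared meals are shelf-stable; the qualifying period is 150 days, under the 175 days limit — every condition holds. Turning to paragraphs (n)–(o): (n) operates — the prepared meals contain meat. (o) is not triggered (the registered capacity is 2,430 units, not under 1,950 units), so (n) stands. (e) is therefore removed.

No — exception (d) applies; Priya is not required to hold a food-handler permit.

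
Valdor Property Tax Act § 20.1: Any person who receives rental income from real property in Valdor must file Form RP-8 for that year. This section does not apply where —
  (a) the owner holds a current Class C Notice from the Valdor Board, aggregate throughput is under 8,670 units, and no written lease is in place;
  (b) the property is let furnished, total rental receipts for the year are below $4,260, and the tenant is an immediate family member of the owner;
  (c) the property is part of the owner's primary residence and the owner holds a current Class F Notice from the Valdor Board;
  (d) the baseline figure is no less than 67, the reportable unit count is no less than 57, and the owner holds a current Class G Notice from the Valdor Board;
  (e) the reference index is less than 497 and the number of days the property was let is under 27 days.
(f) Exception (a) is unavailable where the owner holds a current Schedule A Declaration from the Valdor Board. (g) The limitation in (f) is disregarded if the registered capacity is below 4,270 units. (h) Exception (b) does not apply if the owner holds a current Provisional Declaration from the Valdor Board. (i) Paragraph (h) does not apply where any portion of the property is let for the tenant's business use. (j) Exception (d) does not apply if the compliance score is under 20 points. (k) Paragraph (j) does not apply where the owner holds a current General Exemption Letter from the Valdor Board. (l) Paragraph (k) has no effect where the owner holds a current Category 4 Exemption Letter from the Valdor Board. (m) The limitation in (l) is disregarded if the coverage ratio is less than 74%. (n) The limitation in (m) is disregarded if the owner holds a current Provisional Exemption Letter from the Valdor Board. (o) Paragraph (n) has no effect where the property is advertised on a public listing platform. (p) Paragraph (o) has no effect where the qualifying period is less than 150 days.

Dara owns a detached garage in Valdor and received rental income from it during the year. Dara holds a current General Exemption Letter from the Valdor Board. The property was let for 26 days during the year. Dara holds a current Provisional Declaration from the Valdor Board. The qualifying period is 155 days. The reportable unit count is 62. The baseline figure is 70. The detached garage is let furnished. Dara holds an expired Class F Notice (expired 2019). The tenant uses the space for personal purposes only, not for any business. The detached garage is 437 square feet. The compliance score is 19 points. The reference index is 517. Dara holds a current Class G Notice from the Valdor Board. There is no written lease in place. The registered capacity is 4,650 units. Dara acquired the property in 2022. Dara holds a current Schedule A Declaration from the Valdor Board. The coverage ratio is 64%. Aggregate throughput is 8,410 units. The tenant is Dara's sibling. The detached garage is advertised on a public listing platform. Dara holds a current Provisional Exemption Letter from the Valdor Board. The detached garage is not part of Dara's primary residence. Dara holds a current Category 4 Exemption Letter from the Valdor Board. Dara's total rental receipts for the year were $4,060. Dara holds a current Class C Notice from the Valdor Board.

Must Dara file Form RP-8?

Exception (a)'s conditions are all satisfied: a current Class C Notice is held; aggregate throughput is 8,410 units, under the 8,670 units limit; there is no written lease. But: (f) operates — a current Schedule A Declaration is held. (g), which would lift (f), is inapplicable — the registered capacity is 4,650 units, not below 4,270 units. So (a) is unavailable.
Exception (b) is satisfied on its face — the property is let furnished; total rental receipts for the year are $4,060, below the $4,260 limit; the tenant is an immediate family member. Turning to paragraphs (h)–(i): (h) is engaged — a current Provisional Declaration is held. (i), which would lift (h), is not triggered — the space is used for personal purposes only. Exception (b) does not apply.
Exception (c) does not apply: the detached garage is not part of the primary residence.
Exception (d)'s conditions are all satisfied: the baseline figure is 70, meeting the 67 threshold; the reportable unit count is 62, meeting the 57 threshold; a current Class G Notice is held. Applying paragraphs (j)–(p): (j) would limit (d) — the compliance score is 19 points, under the 20 points limit — but (k) sets (j) aside: (k) is triggered — a current General Exemption Letter is held. (l) is engaged (a current Category 4 Exemption Letter is held), but is overridden by (m): (m) operates — the coverage ratio is 64%, less than the 74% limit. (n) is engaged (a current Provisional Exemption Letter is held), but is displaced by (o): (o) operates against (n): the property is publicly advertised. (p) is not triggered (the qualifying period is 155 days, not less than 150 days), so (o) stands. (d) remains available.
Exception (e) requires that the reference index is less than 497; but the reference index is 517, not less than 497, so (e) is unavailable.

No — exception (d) applies; Dara is not required to file Form RP-8.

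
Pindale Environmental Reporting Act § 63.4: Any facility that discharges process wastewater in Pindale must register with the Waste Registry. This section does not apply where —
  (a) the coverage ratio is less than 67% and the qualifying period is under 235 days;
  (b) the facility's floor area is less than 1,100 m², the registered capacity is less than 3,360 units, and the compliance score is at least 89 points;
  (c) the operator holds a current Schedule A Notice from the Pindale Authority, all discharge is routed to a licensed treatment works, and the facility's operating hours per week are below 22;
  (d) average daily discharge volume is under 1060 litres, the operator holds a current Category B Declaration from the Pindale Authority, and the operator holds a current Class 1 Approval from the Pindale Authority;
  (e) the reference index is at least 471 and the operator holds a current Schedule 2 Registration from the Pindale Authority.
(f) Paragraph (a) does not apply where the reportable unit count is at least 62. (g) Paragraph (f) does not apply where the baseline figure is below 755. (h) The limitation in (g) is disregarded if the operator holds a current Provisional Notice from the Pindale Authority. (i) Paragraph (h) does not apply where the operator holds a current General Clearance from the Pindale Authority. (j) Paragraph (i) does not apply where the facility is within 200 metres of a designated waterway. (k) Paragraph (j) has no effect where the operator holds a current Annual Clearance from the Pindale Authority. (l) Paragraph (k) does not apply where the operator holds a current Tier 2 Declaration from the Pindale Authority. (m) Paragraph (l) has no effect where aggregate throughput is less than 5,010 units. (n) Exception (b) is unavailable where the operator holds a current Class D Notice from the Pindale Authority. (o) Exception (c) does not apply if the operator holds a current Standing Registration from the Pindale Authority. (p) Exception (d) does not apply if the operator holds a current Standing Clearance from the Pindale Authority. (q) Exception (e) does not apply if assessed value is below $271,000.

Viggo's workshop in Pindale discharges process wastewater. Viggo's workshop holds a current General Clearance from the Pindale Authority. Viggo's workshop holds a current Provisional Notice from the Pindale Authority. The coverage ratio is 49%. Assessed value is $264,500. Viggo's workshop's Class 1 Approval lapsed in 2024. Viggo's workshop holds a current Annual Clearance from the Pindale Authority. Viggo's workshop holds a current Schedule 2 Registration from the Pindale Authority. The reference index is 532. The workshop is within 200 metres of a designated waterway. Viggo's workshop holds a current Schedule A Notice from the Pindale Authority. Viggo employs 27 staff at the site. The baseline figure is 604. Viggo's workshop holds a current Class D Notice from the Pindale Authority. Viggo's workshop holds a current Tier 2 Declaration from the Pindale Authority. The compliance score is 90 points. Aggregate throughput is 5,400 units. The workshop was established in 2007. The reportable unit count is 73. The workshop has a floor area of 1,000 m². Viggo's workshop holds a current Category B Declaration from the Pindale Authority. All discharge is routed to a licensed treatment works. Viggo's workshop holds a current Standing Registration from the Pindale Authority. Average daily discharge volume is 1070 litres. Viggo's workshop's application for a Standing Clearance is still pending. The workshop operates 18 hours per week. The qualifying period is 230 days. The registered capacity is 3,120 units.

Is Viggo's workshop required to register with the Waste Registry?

Exception (a)'s conditions are all satisfied: the coverage ratio is 49%, less than the 67% limit; the qualifying period is 230 days, under the 235 days limit. Turning to paragraphs (f)–(m): (f) operates against (a): the reportable unit count is 73, meeting the 62 threshold. (g) operates (the baseline figure is 604, below the 755 limit), but is itself disapplied by (h): (h) is triggered — a current Provisional Notice is held. (i) operates (a current General Clearance is held), but is itself disapplied by (j): (j) operates against (i): the workshop is within 200 m of a designated waterway. (k) is engaged (a current Annual Clearance is held), but is itself disapplied by (l): (l) operates — a current Tier 2 Declaration is held. (m) is not engaged (aggregate throughput is 5,400 units, not less than 5,010 units), so (l) stands. So (a) is unavailable.
Exception (b)'s conditions are all satisfied: the facility's floor area is 1,000 m², less than the 1,100 m² limit; the registered capacity is 3,120 units, less than the 3,360 units limit; the compliance score is 90 points, meeting the 89 points threshold. However, paragraph (n) must be considered: (n) operates against (b): a current Class D Notice is held. So (b) is unavailable.
Exception (c) is satisfied on its face — a current Schedule A Notice is held; discharge is routed to a licensed treatment works; the facility's operating hours per week are 18, below the 22 limit. However, paragraph (o) must be considered: (o) applies — a current Standing Registration is held. (c) is therefore removed.
Exception (d) does not apply: average daily discharge volume is 1070 litres, not under 1060 litres.
Exception (e): the reference index is 532, meeting the 471 threshold; a current Schedule 2 Registration is held — every condition holds. But applying paragraph (q): (q) operates against (e): assessed value is $264,500, below the $271,000 limit. (e) is therefore removed.
No exception displaces § 63.4.

Yes — Viggo's workshop must register with the Waste Registry.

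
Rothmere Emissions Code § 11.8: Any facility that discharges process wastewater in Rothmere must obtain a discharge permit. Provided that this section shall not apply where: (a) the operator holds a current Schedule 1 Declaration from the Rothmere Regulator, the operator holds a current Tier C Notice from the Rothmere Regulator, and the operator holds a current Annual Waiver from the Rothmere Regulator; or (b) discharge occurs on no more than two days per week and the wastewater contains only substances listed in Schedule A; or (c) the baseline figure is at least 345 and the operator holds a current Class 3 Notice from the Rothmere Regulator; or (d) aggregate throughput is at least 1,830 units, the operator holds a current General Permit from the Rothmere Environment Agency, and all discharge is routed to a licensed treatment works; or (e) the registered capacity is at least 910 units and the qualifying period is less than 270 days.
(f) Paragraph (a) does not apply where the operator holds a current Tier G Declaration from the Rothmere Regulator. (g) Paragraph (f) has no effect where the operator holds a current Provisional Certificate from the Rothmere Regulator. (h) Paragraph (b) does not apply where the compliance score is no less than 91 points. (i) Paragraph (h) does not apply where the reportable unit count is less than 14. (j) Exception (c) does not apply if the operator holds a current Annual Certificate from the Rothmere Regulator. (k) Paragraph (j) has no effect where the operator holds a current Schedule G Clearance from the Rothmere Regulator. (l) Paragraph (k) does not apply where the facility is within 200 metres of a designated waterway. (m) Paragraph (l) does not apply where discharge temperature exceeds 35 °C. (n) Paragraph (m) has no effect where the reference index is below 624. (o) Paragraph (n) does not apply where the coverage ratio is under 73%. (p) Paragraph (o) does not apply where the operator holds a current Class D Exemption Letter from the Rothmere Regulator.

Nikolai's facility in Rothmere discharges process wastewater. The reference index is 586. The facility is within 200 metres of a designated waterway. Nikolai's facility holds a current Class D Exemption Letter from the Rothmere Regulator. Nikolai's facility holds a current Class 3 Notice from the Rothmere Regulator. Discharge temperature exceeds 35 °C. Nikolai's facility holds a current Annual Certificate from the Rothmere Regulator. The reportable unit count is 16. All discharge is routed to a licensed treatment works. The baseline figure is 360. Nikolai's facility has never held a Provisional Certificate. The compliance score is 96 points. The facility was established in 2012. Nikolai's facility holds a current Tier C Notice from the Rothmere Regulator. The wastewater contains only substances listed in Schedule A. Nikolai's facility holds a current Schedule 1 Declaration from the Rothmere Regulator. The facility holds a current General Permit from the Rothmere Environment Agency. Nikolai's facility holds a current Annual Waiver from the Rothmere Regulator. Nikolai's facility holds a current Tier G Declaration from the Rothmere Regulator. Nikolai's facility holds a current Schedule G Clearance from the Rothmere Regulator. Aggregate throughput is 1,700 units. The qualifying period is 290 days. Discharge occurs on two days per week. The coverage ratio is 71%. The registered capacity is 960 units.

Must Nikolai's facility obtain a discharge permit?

Yes — Nikolai's facility must obtain a discharge permit.

Exception (a): a current Schedule 1 Declaration is held; a current Tier C Notice is held; a current Annual Waiver is held — every condition holds. Turning to paragraphs (f)–(g): (f) operates against (a): a current Tier G Declaration is held. (g) is not engaged (there is no Provisional Certificate in force), so (f) stands. So (a) is unavailable.
Exception (b)'s conditions are all satisfied: discharge occurs on no more than two days per week; the wastewater is Schedule-A-only. However, paragraphs (h)–(i) must be considered: (h) operates against (b): the compliance score is 96 points, meeting the 91 points threshold. (i), which would lift (h), is inapplicable — the reportable unit count is 16, not less than 14. (b) is therefore removed.
Exception (c): the baseline figure is 360, meeting the 345 threshold; a current Class 3 Notice is held — every condition holds. Turning to paragraphs (j)–(p): (j) is triggered — a current Annual Certificate is held. (k) would limit (j) — a current Schedule G Clearance is held — but (l) sets (k) aside: (l) operates against (k): the facility is within 200 m of a designated waterway. (m) would limit (l) — discharge temperature exceeds 35 °C — but (n) sets (m) aside: (n) operates against (m): the reference index is 586, below the 624 limit. (o) would limit (n) — the coverage ratio is 71%, under the 73% limit — but (p) sets (o) aside: (p) operates — a current Class D Exemption Letter is held. So (c) is unavailable.
Exception (d) fails — aggregate throughput is 1,700 units, short of 1,830 units.
Exception (e) requires that the qualifying period is less than 270 days; but the qualifying period is 290 days, not less than 270 days, so (e) is unavailable.
No exception applies. The general rule governs.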